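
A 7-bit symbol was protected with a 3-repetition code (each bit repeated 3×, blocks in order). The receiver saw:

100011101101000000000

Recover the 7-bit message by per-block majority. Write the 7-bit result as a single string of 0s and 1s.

0111000

Block 1 (100): 1 one → 0
Block 2 (011): 2 ones → 1
Block 3 (101): 2 ones → 1
Block 4 (101): 2 ones → 1
Block 5 (000): 0 ones → 0
Block 6 (000): 0 ones → 0
Block 7 (000): 0 ones → 0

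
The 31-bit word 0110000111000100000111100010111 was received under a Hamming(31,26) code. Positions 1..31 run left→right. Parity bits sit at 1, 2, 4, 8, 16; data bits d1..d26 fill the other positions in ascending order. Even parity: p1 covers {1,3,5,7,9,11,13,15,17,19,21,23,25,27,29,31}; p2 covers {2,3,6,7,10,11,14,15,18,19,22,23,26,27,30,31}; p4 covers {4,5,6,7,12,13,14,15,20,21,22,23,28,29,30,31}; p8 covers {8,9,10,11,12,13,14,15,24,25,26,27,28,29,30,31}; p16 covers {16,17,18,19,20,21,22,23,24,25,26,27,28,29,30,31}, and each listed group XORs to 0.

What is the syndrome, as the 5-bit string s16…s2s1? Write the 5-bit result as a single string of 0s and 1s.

s1 (pos 1,3,5,7,9,11,13,15,17,19,21,23,25,27,29,31): 0⊕1⊕0⊕0⊕1⊕0⊕0⊕0⊕0⊕0⊕1⊕1⊕0⊕1⊕1⊕1 = 1
s2 (pos 2,3,6,7,10,11,14,15,18,19,22,23,26,27,30,31): 1⊕1⊕0⊕0⊕1⊕0⊕1⊕0⊕0⊕0⊕1⊕1⊕0⊕1⊕1⊕1 = 1
s4 (pos 4,5,6,7,12,13,14,15,20,21,22,23,28,29,30,31): 0⊕0⊕0⊕0⊕0⊕0⊕1⊕0⊕1⊕1⊕1⊕1⊕0⊕1⊕1⊕1 = 0
s8 (pos 8,9,10,11,12,13,14,15,24,25,26,27,28,29,30,31): 1⊕1⊕1⊕0⊕0⊕0⊕1⊕0⊕0⊕0⊕0⊕1⊕0⊕1⊕1⊕1 = 0
s16 (pos 16,17,18,19,20,21,22,23,24,25,26,27,28,29,30,31): 0⊕0⊕0⊕0⊕1⊕1⊕1⊕1⊕0⊕0⊕0⊕1⊕0⊕1⊕1⊕1 = 0
Syndrome s16…s1 = 00011 → error at position 3.

00011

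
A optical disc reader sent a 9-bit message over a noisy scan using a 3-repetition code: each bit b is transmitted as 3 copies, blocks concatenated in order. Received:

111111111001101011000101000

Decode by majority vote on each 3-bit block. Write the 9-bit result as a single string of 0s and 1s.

111011010

Block 1 (111): 3 ones → 1
Block 2 (111): 3 ones → 1
Block 3 (111): 3 ones → 1
Block 4 (001): 1 one → 0
Block 5 (101): 2 ones → 1
Block 6 (011): 2 ones → 1
Block 7 (000): 0 ones → 0
Block 8 (101): 2 ones → 1
Block 9 (000): 0 ones → 0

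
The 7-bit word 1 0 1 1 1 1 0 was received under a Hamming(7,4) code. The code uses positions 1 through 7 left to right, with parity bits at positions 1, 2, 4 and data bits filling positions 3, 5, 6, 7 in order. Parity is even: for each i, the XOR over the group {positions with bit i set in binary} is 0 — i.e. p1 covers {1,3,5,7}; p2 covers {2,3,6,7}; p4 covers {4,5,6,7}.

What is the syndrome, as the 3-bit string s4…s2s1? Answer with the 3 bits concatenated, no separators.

s1 (pos 1,3,5,7): 1⊕1⊕1⊕0 = 1
s2 (pos 2,3,6,7): 0⊕1⊕1⊕0 = 0
s4 (pos 4,5,6,7): 1⊕1⊕1⊕0 = 1
Syndrome s4…s1 = 101 → error at position 5.

101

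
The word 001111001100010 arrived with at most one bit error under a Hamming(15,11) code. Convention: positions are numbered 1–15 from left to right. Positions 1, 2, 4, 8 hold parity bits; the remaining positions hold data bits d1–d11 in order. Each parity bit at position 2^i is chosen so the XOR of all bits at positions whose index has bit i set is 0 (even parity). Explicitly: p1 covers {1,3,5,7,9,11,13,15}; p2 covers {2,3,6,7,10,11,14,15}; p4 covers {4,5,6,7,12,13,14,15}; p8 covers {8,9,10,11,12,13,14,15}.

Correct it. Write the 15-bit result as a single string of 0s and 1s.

001111000100010

s1 (pos 1,3,5,7,9,11,13,15): 0⊕1⊕1⊕0⊕1⊕0⊕0⊕0 = 1
s2 (pos 2,3,6,7,10,11,14,15): 0⊕1⊕1⊕0⊕1⊕0⊕1⊕0 = 0
s4 (pos 4,5,6,7,12,13,14,15): 1⊕1⊕1⊕0⊕0⊕0⊕1⊕0 = 0
s8 (pos 8,9,10,11,12,13,14,15): 0⊕1⊕1⊕0⊕0⊕0⊕1⊕0 = 1
Syndrome s8…s1 = 1001 → error at position 9.
Flip position 9: 001111001100010 → 001111000100010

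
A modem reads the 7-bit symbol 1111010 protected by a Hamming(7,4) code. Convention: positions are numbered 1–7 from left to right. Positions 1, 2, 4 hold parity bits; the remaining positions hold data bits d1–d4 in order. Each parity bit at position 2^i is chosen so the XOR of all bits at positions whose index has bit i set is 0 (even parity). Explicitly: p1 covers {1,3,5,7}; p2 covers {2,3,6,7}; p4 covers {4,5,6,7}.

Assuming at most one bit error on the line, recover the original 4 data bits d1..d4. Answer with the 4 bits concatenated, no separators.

s1 (pos 1,3,5,7): 1⊕1⊕0⊕0 = 0
s2 (pos 2,3,6,7): 1⊕1⊕1⊕0 = 1
s4 (pos 4,5,6,7): 1⊕0⊕1⊕0 = 0
Syndrome s4…s1 = 010 → error at position 2.
Flip position 2: 1111010 → 1011010
Read data bits from positions 3,5,6,7: 1010

1010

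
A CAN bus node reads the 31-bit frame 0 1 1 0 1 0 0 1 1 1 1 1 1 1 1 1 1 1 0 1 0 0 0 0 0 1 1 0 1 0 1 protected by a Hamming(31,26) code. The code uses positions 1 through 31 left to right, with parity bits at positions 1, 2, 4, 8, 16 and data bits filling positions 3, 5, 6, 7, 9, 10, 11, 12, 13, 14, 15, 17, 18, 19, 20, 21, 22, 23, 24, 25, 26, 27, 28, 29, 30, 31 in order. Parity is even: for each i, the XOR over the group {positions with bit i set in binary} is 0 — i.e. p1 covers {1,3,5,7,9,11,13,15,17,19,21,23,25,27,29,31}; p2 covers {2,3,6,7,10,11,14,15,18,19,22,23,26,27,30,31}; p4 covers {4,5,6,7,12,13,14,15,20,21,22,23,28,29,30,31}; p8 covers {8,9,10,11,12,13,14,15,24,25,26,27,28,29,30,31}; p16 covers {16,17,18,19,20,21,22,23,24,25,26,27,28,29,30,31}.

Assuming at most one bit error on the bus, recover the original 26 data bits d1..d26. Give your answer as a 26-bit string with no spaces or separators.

11001111111110100000110101

s1 (pos 1,3,5,7,9,11,13,15,17,19,21,23,25,27,29,31): 0⊕1⊕1⊕0⊕1⊕1⊕1⊕1⊕1⊕0⊕0⊕0⊕0⊕1⊕1⊕1 = 0
s2 (pos 2,3,6,7,10,11,14,15,18,19,22,23,26,27,30,31): 1⊕1⊕0⊕0⊕1⊕1⊕1⊕1⊕1⊕0⊕0⊕0⊕1⊕1⊕0⊕1 = 0
s4 (pos 4,5,6,7,12,13,14,15,20,21,22,23,28,29,30,31): 0⊕1⊕0⊕0⊕1⊕1⊕1⊕1⊕1⊕0⊕0⊕0⊕0⊕1⊕0⊕1 = 0
s8 (pos 8,9,10,11,12,13,14,15,24,25,26,27,28,29,30,31): 1⊕1⊕1⊕1⊕1⊕1⊕1⊕1⊕0⊕0⊕1⊕1⊕0⊕1⊕0⊕1 = 0
s16 (pos 16,17,18,19,20,21,22,23,24,25,26,27,28,29,30,31): 1⊕1⊕1⊕0⊕1⊕0⊕0⊕0⊕0⊕0⊕1⊕1⊕0⊕1⊕0⊕1 = 0
Syndrome s16…s1 = 00000 → no error.
Read data bits from positions 3,5,6,7,9,10,11,12,13,14,15,17,18,19,20,21,22,23,24,25,26,27,28,29,30,31: 11001111111110100000110101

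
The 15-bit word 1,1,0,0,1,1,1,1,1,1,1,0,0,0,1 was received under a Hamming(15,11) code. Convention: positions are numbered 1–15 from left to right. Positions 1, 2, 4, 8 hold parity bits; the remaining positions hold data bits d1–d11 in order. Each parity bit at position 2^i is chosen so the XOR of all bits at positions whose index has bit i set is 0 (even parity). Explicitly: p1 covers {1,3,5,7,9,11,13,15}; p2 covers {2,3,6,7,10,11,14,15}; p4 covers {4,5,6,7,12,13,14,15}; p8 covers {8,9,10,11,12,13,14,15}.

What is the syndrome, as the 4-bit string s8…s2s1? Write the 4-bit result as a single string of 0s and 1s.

s1 (pos 1,3,5,7,9,11,13,15): 1⊕0⊕1⊕1⊕1⊕1⊕0⊕1 = 0
s2 (pos 2,3,6,7,10,11,14,15): 1⊕0⊕1⊕1⊕1⊕1⊕0⊕1 = 0
s4 (pos 4,5,6,7,12,13,14,15): 0⊕1⊕1⊕1⊕0⊕0⊕0⊕1 = 0
s8 (pos 8,9,10,11,12,13,14,15): 1⊕1⊕1⊕1⊕0⊕0⊕0⊕1 = 1
Syndrome s8…s1 = 1000 → error at position 8.

1000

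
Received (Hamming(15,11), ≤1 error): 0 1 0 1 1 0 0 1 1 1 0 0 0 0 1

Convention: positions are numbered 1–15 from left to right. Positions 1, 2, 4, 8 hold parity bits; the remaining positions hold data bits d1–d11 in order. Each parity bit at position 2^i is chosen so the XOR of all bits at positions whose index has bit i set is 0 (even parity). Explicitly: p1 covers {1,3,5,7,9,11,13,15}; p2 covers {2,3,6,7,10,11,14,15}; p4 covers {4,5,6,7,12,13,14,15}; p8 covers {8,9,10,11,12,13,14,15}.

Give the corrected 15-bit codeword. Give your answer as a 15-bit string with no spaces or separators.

010110111100001

s1 (pos 1,3,5,7,9,11,13,15): 0⊕0⊕1⊕0⊕1⊕0⊕0⊕1 = 1
s2 (pos 2,3,6,7,10,11,14,15): 1⊕0⊕0⊕0⊕1⊕0⊕0⊕1 = 1
s4 (pos 4,5,6,7,12,13,14,15): 1⊕1⊕0⊕0⊕0⊕0⊕0⊕1 = 1
s8 (pos 8,9,10,11,12,13,14,15): 1⊕1⊕1⊕0⊕0⊕0⊕0⊕1 = 0
Syndrome s8…s1 = 0111 → error at position 7.
Flip position 7: 010110011100001 → 010110111100001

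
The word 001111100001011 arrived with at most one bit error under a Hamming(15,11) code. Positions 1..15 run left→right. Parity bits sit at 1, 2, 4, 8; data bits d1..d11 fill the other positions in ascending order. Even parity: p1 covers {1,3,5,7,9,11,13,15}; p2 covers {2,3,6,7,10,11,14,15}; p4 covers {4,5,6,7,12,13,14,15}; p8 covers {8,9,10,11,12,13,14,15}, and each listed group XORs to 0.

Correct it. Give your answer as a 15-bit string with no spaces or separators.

001111100001001

s1 (pos 1,3,5,7,9,11,13,15): 0⊕1⊕1⊕1⊕0⊕0⊕0⊕1 = 0
s2 (pos 2,3,6,7,10,11,14,15): 0⊕1⊕1⊕1⊕0⊕0⊕1⊕1 = 1
s4 (pos 4,5,6,7,12,13,14,15): 1⊕1⊕1⊕1⊕1⊕0⊕1⊕1 = 1
s8 (pos 8,9,10,11,12,13,14,15): 0⊕0⊕0⊕0⊕1⊕0⊕1⊕1 = 1
Syndrome s8…s1 = 1110 → error at position 14.
Flip position 14: 001111100001011 → 001111100001001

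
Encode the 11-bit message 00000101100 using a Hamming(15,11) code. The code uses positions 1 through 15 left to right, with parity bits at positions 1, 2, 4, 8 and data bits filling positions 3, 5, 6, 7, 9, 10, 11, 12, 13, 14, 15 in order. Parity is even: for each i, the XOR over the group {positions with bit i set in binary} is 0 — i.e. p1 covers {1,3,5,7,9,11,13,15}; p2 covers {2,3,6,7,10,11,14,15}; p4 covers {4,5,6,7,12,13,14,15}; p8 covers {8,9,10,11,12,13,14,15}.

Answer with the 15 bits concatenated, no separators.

110000010101100

Place data at non-parity positions: p1 p2 0 p4 0 0 0 p8 0 1 0 1 1 0 0
p1 (pos 1,3,5,7,9,11,13,15): XOR of data positions = 0⊕0⊕0⊕0⊕0⊕1⊕0 = 1
p2 (pos 2,3,6,7,10,11,14,15): XOR of data positions = 0⊕0⊕0⊕1⊕0⊕0⊕0 = 1
p4 (pos 4,5,6,7,12,13,14,15): XOR of data positions = 0⊕0⊕0⊕1⊕1⊕0⊕0 = 0
p8 (pos 8,9,10,11,12,13,14,15): XOR of data positions = 0⊕1⊕0⊕1⊕1⊕0⊕0 = 1
Codeword: 110000010101100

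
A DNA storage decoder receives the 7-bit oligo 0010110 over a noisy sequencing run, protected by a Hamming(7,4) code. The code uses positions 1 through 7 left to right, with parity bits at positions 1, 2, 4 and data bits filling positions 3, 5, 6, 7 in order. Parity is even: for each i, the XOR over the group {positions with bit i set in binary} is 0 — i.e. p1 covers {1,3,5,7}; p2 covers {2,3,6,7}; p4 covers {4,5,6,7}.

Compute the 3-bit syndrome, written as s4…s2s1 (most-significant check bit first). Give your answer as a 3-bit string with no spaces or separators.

s1 (pos 1,3,5,7): 0⊕1⊕1⊕0 = 0
s2 (pos 2,3,6,7): 0⊕1⊕1⊕0 = 0
s4 (pos 4,5,6,7): 0⊕1⊕1⊕0 = 0
Syndrome s4…s1 = 000 → no error.

000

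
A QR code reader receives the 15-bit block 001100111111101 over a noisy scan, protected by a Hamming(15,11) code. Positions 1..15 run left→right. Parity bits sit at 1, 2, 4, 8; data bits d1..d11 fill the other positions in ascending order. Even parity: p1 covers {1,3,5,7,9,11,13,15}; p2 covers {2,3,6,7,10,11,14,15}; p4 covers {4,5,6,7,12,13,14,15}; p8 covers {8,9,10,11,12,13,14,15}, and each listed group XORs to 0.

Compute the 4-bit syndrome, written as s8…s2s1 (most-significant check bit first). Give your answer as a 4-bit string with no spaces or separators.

1110

s1 (pos 1,3,5,7,9,11,13,15): 0⊕1⊕0⊕1⊕1⊕1⊕1⊕1 = 0
s2 (pos 2,3,6,7,10,11,14,15): 0⊕1⊕0⊕1⊕1⊕1⊕0⊕1 = 1
s4 (pos 4,5,6,7,12,13,14,15): 1⊕0⊕0⊕1⊕1⊕1⊕0⊕1 = 1
s8 (pos 8,9,10,11,12,13,14,15): 1⊕1⊕1⊕1⊕1⊕1⊕0⊕1 = 1
Syndrome s8…s1 = 1110 → error at position 14.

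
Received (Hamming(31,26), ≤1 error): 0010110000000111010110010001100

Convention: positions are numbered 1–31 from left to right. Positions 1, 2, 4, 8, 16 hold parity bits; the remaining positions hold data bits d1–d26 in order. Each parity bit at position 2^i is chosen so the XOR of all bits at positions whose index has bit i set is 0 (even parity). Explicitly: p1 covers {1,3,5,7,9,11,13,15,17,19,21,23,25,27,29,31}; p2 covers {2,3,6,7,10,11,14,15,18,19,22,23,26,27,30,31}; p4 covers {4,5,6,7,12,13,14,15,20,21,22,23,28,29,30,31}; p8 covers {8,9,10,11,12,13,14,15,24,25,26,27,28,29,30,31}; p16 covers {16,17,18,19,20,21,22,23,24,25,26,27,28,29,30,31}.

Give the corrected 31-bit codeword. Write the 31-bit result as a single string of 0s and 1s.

0010110000000111010110010011100

s1 (pos 1,3,5,7,9,11,13,15,17,19,21,23,25,27,29,31): 0⊕1⊕1⊕0⊕0⊕0⊕0⊕1⊕0⊕0⊕1⊕0⊕0⊕0⊕1⊕0 = 1
s2 (pos 2,3,6,7,10,11,14,15,18,19,22,23,26,27,30,31): 0⊕1⊕1⊕0⊕0⊕0⊕1⊕1⊕1⊕0⊕0⊕0⊕0⊕0⊕0⊕0 = 1
s4 (pos 4,5,6,7,12,13,14,15,20,21,22,23,28,29,30,31): 0⊕1⊕1⊕0⊕0⊕0⊕1⊕1⊕1⊕1⊕0⊕0⊕1⊕1⊕0⊕0 = 0
s8 (pos 8,9,10,11,12,13,14,15,24,25,26,27,28,29,30,31): 0⊕0⊕0⊕0⊕0⊕0⊕1⊕1⊕1⊕0⊕0⊕0⊕1⊕1⊕0⊕0 = 1
s16 (pos 16,17,18,19,20,21,22,23,24,25,26,27,28,29,30,31): 1⊕0⊕1⊕0⊕1⊕1⊕0⊕0⊕1⊕0⊕0⊕0⊕1⊕1⊕0⊕0 = 1
Syndrome s16…s1 = 11011 → error at position 27.
Flip position 27: 0010110000000111010110010001100 → 0010110000000111010110010011100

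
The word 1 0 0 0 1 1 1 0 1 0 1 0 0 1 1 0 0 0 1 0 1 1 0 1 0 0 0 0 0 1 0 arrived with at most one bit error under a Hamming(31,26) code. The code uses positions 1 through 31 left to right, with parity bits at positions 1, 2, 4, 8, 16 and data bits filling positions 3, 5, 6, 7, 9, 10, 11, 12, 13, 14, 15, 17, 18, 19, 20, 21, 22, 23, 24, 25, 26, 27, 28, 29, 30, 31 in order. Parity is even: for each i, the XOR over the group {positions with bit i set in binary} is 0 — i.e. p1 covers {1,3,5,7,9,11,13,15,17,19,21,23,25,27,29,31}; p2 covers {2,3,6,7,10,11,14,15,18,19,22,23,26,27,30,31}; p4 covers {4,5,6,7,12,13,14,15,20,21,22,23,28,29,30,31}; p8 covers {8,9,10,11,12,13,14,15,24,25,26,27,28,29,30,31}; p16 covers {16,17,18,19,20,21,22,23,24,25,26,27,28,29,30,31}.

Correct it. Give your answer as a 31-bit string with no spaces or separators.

1000111010100111001011010000010

s1 (pos 1,3,5,7,9,11,13,15,17,19,21,23,25,27,29,31): 1⊕0⊕1⊕1⊕1⊕1⊕0⊕1⊕0⊕1⊕1⊕0⊕0⊕0⊕0⊕0 = 0
s2 (pos 2,3,6,7,10,11,14,15,18,19,22,23,26,27,30,31): 0⊕0⊕1⊕1⊕0⊕1⊕1⊕1⊕0⊕1⊕1⊕0⊕0⊕0⊕1⊕0 = 0
s4 (pos 4,5,6,7,12,13,14,15,20,21,22,23,28,29,30,31): 0⊕1⊕1⊕1⊕0⊕0⊕1⊕1⊕0⊕1⊕1⊕0⊕0⊕0⊕1⊕0 = 0
s8 (pos 8,9,10,11,12,13,14,15,24,25,26,27,28,29,30,31): 0⊕1⊕0⊕1⊕0⊕0⊕1⊕1⊕1⊕0⊕0⊕0⊕0⊕0⊕1⊕0 = 0
s16 (pos 16,17,18,19,20,21,22,23,24,25,26,27,28,29,30,31): 0⊕0⊕0⊕1⊕0⊕1⊕1⊕0⊕1⊕0⊕0⊕0⊕0⊕0⊕1⊕0 = 1
Syndrome s16…s1 = 10000 → error at position 16.
Flip position 16: 1000111010100110001011010000010 → 1000111010100111001011010000010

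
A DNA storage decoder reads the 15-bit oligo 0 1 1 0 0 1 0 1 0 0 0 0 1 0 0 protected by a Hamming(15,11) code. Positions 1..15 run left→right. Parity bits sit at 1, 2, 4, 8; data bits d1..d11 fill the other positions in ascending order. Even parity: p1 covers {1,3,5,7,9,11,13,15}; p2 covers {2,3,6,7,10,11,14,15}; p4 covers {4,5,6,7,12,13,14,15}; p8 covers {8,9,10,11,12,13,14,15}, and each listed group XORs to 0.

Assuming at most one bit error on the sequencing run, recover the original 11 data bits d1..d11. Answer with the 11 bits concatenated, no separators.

s1 (pos 1,3,5,7,9,11,13,15): 0⊕1⊕0⊕0⊕0⊕0⊕1⊕0 = 0
s2 (pos 2,3,6,7,10,11,14,15): 1⊕1⊕1⊕0⊕0⊕0⊕0⊕0 = 1
s4 (pos 4,5,6,7,12,13,14,15): 0⊕0⊕1⊕0⊕0⊕1⊕0⊕0 = 0
s8 (pos 8,9,10,11,12,13,14,15): 1⊕0⊕0⊕0⊕0⊕1⊕0⊕0 = 0
Syndrome s8…s1 = 0010 → error at position 2.
Flip position 2: 011001010000100 → 001001010000100
Read data bits from positions 3,5,6,7,9,10,11,12,13,14,15: 10100000100

10100000100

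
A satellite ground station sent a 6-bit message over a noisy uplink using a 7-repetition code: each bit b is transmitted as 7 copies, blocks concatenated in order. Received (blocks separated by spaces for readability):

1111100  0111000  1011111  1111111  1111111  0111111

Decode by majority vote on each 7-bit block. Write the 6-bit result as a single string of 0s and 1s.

Block 1 (1111100): 5 ones → 1
Block 2 (0111000): 3 ones → 0
Block 3 (1011111): 6 ones → 1
Block 4 (1111111): 7 ones → 1
Block 5 (1111111): 7 ones → 1
Block 6 (0111111): 6 ones → 1

101111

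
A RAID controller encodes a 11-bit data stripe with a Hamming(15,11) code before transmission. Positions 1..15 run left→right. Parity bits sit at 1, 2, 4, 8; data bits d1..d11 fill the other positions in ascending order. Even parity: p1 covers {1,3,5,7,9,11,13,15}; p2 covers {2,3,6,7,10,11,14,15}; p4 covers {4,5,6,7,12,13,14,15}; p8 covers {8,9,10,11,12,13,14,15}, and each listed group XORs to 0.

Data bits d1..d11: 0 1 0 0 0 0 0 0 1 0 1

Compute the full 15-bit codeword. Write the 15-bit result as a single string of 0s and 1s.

110110000000101

Place data at non-parity positions: p1 p2 0 p4 1 0 0 p8 0 0 0 0 1 0 1
p1 (pos 1,3,5,7,9,11,13,15): XOR of data positions = 0⊕1⊕0⊕0⊕0⊕1⊕1 = 1
p2 (pos 2,3,6,7,10,11,14,15): XOR of data positions = 0⊕0⊕0⊕0⊕0⊕0⊕1 = 1
p4 (pos 4,5,6,7,12,13,14,15): XOR of data positions = 1⊕0⊕0⊕0⊕1⊕0⊕1 = 1
p8 (pos 8,9,10,11,12,13,14,15): XOR of data positions = 0⊕0⊕0⊕0⊕1⊕0⊕1 = 0
Codeword: 110110000000101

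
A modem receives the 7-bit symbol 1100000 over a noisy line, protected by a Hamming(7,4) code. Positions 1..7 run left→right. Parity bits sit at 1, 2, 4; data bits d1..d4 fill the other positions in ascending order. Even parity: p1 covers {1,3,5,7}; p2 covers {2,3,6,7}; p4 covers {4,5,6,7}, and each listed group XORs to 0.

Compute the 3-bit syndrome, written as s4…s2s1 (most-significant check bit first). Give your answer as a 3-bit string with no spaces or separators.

011

s1 (pos 1,3,5,7): 1⊕0⊕0⊕0 = 1
s2 (pos 2,3,6,7): 1⊕0⊕0⊕0 = 1
s4 (pos 4,5,6,7): 0⊕0⊕0⊕0 = 0
Syndrome s4…s1 = 011 → error at position 3.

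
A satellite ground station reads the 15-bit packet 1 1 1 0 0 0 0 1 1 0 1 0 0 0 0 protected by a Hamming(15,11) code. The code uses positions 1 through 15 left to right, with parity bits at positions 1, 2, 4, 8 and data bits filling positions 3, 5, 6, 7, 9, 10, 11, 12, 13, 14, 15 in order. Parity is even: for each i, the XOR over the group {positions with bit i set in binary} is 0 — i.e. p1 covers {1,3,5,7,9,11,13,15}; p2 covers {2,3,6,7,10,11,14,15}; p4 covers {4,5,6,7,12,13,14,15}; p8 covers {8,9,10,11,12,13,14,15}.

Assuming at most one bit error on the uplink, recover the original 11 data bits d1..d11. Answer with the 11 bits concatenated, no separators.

s1 (pos 1,3,5,7,9,11,13,15): 1⊕1⊕0⊕0⊕1⊕1⊕0⊕0 = 0
s2 (pos 2,3,6,7,10,11,14,15): 1⊕1⊕0⊕0⊕0⊕1⊕0⊕0 = 1
s4 (pos 4,5,6,7,12,13,14,15): 0⊕0⊕0⊕0⊕0⊕0⊕0⊕0 = 0
s8 (pos 8,9,10,11,12,13,14,15): 1⊕1⊕0⊕1⊕0⊕0⊕0⊕0 = 1
Syndrome s8…s1 = 1010 → error at position 10.
Flip position 10: 111000011010000 → 111000011110000
Read data bits from positions 3,5,6,7,9,10,11,12,13,14,15: 10001110000

10001110000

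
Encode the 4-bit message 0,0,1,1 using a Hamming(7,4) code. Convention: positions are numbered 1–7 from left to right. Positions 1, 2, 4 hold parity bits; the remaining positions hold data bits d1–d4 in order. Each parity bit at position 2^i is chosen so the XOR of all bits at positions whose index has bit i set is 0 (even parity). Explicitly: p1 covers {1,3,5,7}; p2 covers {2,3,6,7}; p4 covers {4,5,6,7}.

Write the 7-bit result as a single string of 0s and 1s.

Place data at non-parity positions: p1 p2 0 p4 0 1 1
p1 (pos 1,3,5,7): XOR of data positions = 0⊕0⊕1 = 1
p2 (pos 2,3,6,7): XOR of data positions = 0⊕1⊕1 = 0
p4 (pos 4,5,6,7): XOR of data positions = 0⊕1⊕1 = 0
Codeword: 1000011

1000011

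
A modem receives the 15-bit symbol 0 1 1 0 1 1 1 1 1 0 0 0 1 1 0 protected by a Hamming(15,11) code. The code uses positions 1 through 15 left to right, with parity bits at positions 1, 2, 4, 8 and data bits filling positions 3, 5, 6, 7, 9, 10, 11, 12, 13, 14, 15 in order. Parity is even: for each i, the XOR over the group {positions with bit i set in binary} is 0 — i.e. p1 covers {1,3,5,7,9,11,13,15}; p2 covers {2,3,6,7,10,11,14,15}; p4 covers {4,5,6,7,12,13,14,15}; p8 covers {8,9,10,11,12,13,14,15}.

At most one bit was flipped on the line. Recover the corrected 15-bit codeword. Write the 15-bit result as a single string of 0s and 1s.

s1 (pos 1,3,5,7,9,11,13,15): 0⊕1⊕1⊕1⊕1⊕0⊕1⊕0 = 1
s2 (pos 2,3,6,7,10,11,14,15): 1⊕1⊕1⊕1⊕0⊕0⊕1⊕0 = 1
s4 (pos 4,5,6,7,12,13,14,15): 0⊕1⊕1⊕1⊕0⊕1⊕1⊕0 = 1
s8 (pos 8,9,10,11,12,13,14,15): 1⊕1⊕0⊕0⊕0⊕1⊕1⊕0 = 0
Syndrome s8…s1 = 0111 → error at position 7.
Flip position 7: 011011111000110 → 011011011000110

011011011000110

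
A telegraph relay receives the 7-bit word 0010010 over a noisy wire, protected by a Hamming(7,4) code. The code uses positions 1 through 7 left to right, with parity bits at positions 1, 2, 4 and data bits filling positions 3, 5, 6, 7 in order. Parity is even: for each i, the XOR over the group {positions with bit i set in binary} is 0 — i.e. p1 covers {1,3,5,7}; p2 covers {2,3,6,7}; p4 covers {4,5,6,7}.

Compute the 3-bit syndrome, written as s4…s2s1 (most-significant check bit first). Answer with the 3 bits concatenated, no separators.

101

s1 (pos 1,3,5,7): 0⊕1⊕0⊕0 = 1
s2 (pos 2,3,6,7): 0⊕1⊕1⊕0 = 0
s4 (pos 4,5,6,7): 0⊕0⊕1⊕0 = 1
Syndrome s4…s1 = 101 → error at position 5.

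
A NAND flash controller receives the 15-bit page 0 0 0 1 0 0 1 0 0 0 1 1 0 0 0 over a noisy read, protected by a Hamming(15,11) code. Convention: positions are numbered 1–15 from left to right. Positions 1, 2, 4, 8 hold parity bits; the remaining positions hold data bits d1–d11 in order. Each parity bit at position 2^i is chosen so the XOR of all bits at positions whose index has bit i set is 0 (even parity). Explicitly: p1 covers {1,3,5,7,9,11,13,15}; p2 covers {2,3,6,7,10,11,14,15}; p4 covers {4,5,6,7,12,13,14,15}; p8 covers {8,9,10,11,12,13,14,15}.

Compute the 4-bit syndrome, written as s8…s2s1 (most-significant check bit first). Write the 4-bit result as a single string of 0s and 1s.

0100

s1 (pos 1,3,5,7,9,11,13,15): 0⊕0⊕0⊕1⊕0⊕1⊕0⊕0 = 0
s2 (pos 2,3,6,7,10,11,14,15): 0⊕0⊕0⊕1⊕0⊕1⊕0⊕0 = 0
s4 (pos 4,5,6,7,12,13,14,15): 1⊕0⊕0⊕1⊕1⊕0⊕0⊕0 = 1
s8 (pos 8,9,10,11,12,13,14,15): 0⊕0⊕0⊕1⊕1⊕0⊕0⊕0 = 0
Syndrome s8…s1 = 0100 → error at position 4.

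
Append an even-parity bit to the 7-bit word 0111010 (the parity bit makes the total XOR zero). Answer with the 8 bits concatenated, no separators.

XOR of the 7 data bits: 0⊕1⊕1⊕1⊕0⊕1⊕0 = 0
Parity bit = 0 (so all 8 bits XOR to 0).

01110100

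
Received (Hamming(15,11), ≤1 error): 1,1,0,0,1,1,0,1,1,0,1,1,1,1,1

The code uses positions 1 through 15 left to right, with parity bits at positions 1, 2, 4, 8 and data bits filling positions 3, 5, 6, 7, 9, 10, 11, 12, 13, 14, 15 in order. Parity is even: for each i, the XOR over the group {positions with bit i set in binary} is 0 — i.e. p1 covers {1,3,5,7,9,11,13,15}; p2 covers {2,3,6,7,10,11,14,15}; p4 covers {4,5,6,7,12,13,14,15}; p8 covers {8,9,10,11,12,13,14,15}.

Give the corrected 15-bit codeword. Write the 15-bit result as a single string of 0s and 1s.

s1 (pos 1,3,5,7,9,11,13,15): 1⊕0⊕1⊕0⊕1⊕1⊕1⊕1 = 0
s2 (pos 2,3,6,7,10,11,14,15): 1⊕0⊕1⊕0⊕0⊕1⊕1⊕1 = 1
s4 (pos 4,5,6,7,12,13,14,15): 0⊕1⊕1⊕0⊕1⊕1⊕1⊕1 = 0
s8 (pos 8,9,10,11,12,13,14,15): 1⊕1⊕0⊕1⊕1⊕1⊕1⊕1 = 1
Syndrome s8…s1 = 1010 → error at position 10.
Flip position 10: 110011011011111 → 110011011111111

110011011111111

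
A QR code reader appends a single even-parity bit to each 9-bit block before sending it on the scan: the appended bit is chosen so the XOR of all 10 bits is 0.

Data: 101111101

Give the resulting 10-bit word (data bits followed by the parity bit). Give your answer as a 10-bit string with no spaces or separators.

XOR of the 9 data bits: 1⊕0⊕1⊕1⊕1⊕1⊕1⊕0⊕1 = 1
Parity bit = 1 (so all 10 bits XOR to 0).

1011111011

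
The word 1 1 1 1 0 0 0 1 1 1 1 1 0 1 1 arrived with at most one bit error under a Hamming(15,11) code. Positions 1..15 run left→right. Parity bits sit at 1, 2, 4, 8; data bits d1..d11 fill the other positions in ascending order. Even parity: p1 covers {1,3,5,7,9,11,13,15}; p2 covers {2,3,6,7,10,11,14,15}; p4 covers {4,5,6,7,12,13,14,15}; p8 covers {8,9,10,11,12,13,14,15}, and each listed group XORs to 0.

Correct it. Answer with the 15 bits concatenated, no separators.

s1 (pos 1,3,5,7,9,11,13,15): 1⊕1⊕0⊕0⊕1⊕1⊕0⊕1 = 1
s2 (pos 2,3,6,7,10,11,14,15): 1⊕1⊕0⊕0⊕1⊕1⊕1⊕1 = 0
s4 (pos 4,5,6,7,12,13,14,15): 1⊕0⊕0⊕0⊕1⊕0⊕1⊕1 = 0
s8 (pos 8,9,10,11,12,13,14,15): 1⊕1⊕1⊕1⊕1⊕0⊕1⊕1 = 1
Syndrome s8…s1 = 1001 → error at position 9.
Flip position 9: 111100011111011 → 111100010111011

111100010111011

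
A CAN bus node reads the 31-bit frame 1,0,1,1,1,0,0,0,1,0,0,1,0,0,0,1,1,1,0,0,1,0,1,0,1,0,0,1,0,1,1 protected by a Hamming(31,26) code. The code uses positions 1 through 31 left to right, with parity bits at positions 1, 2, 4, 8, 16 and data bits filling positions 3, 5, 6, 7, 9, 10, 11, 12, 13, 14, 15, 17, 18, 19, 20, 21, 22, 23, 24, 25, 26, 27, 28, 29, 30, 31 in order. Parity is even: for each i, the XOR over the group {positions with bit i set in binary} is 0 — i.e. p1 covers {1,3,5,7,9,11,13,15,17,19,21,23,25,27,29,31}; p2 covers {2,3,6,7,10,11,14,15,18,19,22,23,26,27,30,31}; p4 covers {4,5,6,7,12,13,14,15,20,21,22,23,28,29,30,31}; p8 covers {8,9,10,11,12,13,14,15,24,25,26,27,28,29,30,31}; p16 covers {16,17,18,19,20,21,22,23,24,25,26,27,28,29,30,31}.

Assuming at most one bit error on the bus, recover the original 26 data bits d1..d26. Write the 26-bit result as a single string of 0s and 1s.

11001001000111010101001011

s1 (pos 1,3,5,7,9,11,13,15,17,19,21,23,25,27,29,31): 1⊕1⊕1⊕0⊕1⊕0⊕0⊕0⊕1⊕0⊕1⊕1⊕1⊕0⊕0⊕1 = 1
s2 (pos 2,3,6,7,10,11,14,15,18,19,22,23,26,27,30,31): 0⊕1⊕0⊕0⊕0⊕0⊕0⊕0⊕1⊕0⊕0⊕1⊕0⊕0⊕1⊕1 = 1
s4 (pos 4,5,6,7,12,13,14,15,20,21,22,23,28,29,30,31): 1⊕1⊕0⊕0⊕1⊕0⊕0⊕0⊕0⊕1⊕0⊕1⊕1⊕0⊕1⊕1 = 0
s8 (pos 8,9,10,11,12,13,14,15,24,25,26,27,28,29,30,31): 0⊕1⊕0⊕0⊕1⊕0⊕0⊕0⊕0⊕1⊕0⊕0⊕1⊕0⊕1⊕1 = 0
s16 (pos 16,17,18,19,20,21,22,23,24,25,26,27,28,29,30,31): 1⊕1⊕1⊕0⊕0⊕1⊕0⊕1⊕0⊕1⊕0⊕0⊕1⊕0⊕1⊕1 = 1
Syndrome s16…s1 = 10011 → error at position 19.
Flip position 19: 1011100010010001110010101001011 → 1011100010010001111010101001011
Read data bits from positions 3,5,6,7,9,10,11,12,13,14,15,17,18,19,20,21,22,23,24,25,26,27,28,29,30,31: 11001001000111010101001011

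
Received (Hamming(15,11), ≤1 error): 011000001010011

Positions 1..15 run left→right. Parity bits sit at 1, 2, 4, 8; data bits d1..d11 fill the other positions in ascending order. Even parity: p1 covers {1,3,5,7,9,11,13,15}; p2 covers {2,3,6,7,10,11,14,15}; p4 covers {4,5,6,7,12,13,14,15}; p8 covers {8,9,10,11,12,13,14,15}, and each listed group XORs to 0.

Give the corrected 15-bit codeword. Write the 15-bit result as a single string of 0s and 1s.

s1 (pos 1,3,5,7,9,11,13,15): 0⊕1⊕0⊕0⊕1⊕1⊕0⊕1 = 0
s2 (pos 2,3,6,7,10,11,14,15): 1⊕1⊕0⊕0⊕0⊕1⊕1⊕1 = 1
s4 (pos 4,5,6,7,12,13,14,15): 0⊕0⊕0⊕0⊕0⊕0⊕1⊕1 = 0
s8 (pos 8,9,10,11,12,13,14,15): 0⊕1⊕0⊕1⊕0⊕0⊕1⊕1 = 0
Syndrome s8…s1 = 0010 → error at position 2.
Flip position 2: 011000001010011 → 001000001010011

001000001010011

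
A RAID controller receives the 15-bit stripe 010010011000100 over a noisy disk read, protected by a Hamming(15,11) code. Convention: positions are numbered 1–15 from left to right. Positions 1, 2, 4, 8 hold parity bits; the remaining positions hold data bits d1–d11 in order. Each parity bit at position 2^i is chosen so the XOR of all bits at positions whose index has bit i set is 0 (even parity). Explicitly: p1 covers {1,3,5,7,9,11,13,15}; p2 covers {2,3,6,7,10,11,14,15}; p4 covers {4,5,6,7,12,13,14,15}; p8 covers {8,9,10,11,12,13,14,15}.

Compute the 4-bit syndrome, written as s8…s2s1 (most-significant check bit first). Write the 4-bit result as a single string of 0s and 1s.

1011

s1 (pos 1,3,5,7,9,11,13,15): 0⊕0⊕1⊕0⊕1⊕0⊕1⊕0 = 1
s2 (pos 2,3,6,7,10,11,14,15): 1⊕0⊕0⊕0⊕0⊕0⊕0⊕0 = 1
s4 (pos 4,5,6,7,12,13,14,15): 0⊕1⊕0⊕0⊕0⊕1⊕0⊕0 = 0
s8 (pos 8,9,10,11,12,13,14,15): 1⊕1⊕0⊕0⊕0⊕1⊕0⊕0 = 1
Syndrome s8…s1 = 1011 → error at position 11.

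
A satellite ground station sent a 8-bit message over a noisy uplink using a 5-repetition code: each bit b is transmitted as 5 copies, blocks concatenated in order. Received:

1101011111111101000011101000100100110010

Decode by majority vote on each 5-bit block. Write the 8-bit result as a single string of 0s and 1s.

Block 1 (11010): 3 ones → 1
Block 2 (11111): 5 ones → 1
Block 3 (11110): 4 ones → 1
Block 4 (10000): 1 one → 0
Block 5 (11101): 4 ones → 1
Block 6 (00010): 1 one → 0
Block 7 (01001): 2 ones → 0
Block 8 (10010): 2 ones → 0

11101000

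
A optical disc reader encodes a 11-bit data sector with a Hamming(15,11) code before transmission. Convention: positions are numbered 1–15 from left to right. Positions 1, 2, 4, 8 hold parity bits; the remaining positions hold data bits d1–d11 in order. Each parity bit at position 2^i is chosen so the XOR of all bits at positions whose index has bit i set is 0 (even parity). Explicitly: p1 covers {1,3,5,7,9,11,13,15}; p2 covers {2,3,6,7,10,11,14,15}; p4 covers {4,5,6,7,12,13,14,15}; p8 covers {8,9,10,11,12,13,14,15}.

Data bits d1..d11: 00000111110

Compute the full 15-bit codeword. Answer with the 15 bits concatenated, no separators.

Place data at non-parity positions: p1 p2 0 p4 0 0 0 p8 0 1 1 1 1 1 0
p1 (pos 1,3,5,7,9,11,13,15): XOR of data positions = 0⊕0⊕0⊕0⊕1⊕1⊕0 = 0
p2 (pos 2,3,6,7,10,11,14,15): XOR of data positions = 0⊕0⊕0⊕1⊕1⊕1⊕0 = 1
p4 (pos 4,5,6,7,12,13,14,15): XOR of data positions = 0⊕0⊕0⊕1⊕1⊕1⊕0 = 1
p8 (pos 8,9,10,11,12,13,14,15): XOR of data positions = 0⊕1⊕1⊕1⊕1⊕1⊕0 = 1
Codeword: 010100010111110

010100010111110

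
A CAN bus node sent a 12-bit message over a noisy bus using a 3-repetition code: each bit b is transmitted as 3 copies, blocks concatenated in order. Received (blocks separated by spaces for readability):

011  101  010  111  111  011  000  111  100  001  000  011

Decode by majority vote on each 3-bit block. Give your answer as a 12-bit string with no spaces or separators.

Block 1 (011): 2 ones → 1
Block 2 (101): 2 ones → 1
Block 3 (010): 1 one → 0
Block 4 (111): 3 ones → 1
Block 5 (111): 3 ones → 1
Block 6 (011): 2 ones → 1
Block 7 (000): 0 ones → 0
Block 8 (111): 3 ones → 1
Block 9 (100): 1 one → 0
Block 10 (001): 1 one → 0
Block 11 (000): 0 ones → 0
Block 12 (011): 2 ones → 1

110111010001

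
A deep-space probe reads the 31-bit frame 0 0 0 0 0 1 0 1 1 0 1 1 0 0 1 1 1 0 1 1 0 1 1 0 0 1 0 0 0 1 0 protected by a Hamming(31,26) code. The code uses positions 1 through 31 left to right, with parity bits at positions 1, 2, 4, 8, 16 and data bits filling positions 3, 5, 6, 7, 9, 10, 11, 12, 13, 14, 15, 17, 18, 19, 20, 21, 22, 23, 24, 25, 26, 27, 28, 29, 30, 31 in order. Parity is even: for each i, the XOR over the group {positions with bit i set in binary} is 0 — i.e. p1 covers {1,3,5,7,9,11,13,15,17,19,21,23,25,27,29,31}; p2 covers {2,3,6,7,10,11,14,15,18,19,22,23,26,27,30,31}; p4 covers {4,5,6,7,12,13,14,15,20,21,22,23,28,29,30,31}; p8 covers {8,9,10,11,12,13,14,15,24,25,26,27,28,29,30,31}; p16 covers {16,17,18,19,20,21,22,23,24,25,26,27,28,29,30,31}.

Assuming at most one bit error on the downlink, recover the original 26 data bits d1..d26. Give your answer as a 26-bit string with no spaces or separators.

s1 (pos 1,3,5,7,9,11,13,15,17,19,21,23,25,27,29,31): 0⊕0⊕0⊕0⊕1⊕1⊕0⊕1⊕1⊕1⊕0⊕1⊕0⊕0⊕0⊕0 = 0
s2 (pos 2,3,6,7,10,11,14,15,18,19,22,23,26,27,30,31): 0⊕0⊕1⊕0⊕0⊕1⊕0⊕1⊕0⊕1⊕1⊕1⊕1⊕0⊕1⊕0 = 0
s4 (pos 4,5,6,7,12,13,14,15,20,21,22,23,28,29,30,31): 0⊕0⊕1⊕0⊕1⊕0⊕0⊕1⊕1⊕0⊕1⊕1⊕0⊕0⊕1⊕0 = 1
s8 (pos 8,9,10,11,12,13,14,15,24,25,26,27,28,29,30,31): 1⊕1⊕0⊕1⊕1⊕0⊕0⊕1⊕0⊕0⊕1⊕0⊕0⊕0⊕1⊕0 = 1
s16 (pos 16,17,18,19,20,21,22,23,24,25,26,27,28,29,30,31): 1⊕1⊕0⊕1⊕1⊕0⊕1⊕1⊕0⊕0⊕1⊕0⊕0⊕0⊕1⊕0 = 0
Syndrome s16…s1 = 01100 → error at position 12.
Flip position 12: 0000010110110011101101100100010 → 0000010110100011101101100100010
Read data bits from positions 3,5,6,7,9,10,11,12,13,14,15,17,18,19,20,21,22,23,24,25,26,27,28,29,30,31: 00101010001101101100100010

00101010001101101100100010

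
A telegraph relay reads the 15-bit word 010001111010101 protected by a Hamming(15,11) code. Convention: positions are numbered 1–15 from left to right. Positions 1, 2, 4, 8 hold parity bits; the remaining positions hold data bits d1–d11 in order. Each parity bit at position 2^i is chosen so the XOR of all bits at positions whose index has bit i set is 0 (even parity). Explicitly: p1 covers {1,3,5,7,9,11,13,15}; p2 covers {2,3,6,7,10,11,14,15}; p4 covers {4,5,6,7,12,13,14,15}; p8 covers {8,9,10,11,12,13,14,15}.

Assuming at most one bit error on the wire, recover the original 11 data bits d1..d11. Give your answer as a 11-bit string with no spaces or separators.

00111000101

s1 (pos 1,3,5,7,9,11,13,15): 0⊕0⊕0⊕1⊕1⊕1⊕1⊕1 = 1
s2 (pos 2,3,6,7,10,11,14,15): 1⊕0⊕1⊕1⊕0⊕1⊕0⊕1 = 1
s4 (pos 4,5,6,7,12,13,14,15): 0⊕0⊕1⊕1⊕0⊕1⊕0⊕1 = 0
s8 (pos 8,9,10,11,12,13,14,15): 1⊕1⊕0⊕1⊕0⊕1⊕0⊕1 = 1
Syndrome s8…s1 = 1011 → error at position 11.
Flip position 11: 010001111010101 → 010001111000101
Read data bits from positions 3,5,6,7,9,10,11,12,13,14,15: 00111000101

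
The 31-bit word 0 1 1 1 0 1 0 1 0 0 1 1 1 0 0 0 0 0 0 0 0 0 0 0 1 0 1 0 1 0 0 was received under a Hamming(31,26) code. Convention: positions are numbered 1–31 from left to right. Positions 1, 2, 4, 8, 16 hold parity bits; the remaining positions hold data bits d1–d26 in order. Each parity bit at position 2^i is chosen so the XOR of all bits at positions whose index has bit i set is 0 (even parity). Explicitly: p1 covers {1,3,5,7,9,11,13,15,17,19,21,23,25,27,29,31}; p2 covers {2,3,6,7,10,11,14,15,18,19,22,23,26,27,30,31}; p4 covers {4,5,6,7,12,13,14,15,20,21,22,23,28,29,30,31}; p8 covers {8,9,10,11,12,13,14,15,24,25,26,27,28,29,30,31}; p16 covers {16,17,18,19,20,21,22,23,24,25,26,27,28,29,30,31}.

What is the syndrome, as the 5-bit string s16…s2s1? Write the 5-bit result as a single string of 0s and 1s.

s1 (pos 1,3,5,7,9,11,13,15,17,19,21,23,25,27,29,31): 0⊕1⊕0⊕0⊕0⊕1⊕1⊕0⊕0⊕0⊕0⊕0⊕1⊕1⊕1⊕0 = 0
s2 (pos 2,3,6,7,10,11,14,15,18,19,22,23,26,27,30,31): 1⊕1⊕1⊕0⊕0⊕1⊕0⊕0⊕0⊕0⊕0⊕0⊕0⊕1⊕0⊕0 = 1
s4 (pos 4,5,6,7,12,13,14,15,20,21,22,23,28,29,30,31): 1⊕0⊕1⊕0⊕1⊕1⊕0⊕0⊕0⊕0⊕0⊕0⊕0⊕1⊕0⊕0 = 1
s8 (pos 8,9,10,11,12,13,14,15,24,25,26,27,28,29,30,31): 1⊕0⊕0⊕1⊕1⊕1⊕0⊕0⊕0⊕1⊕0⊕1⊕0⊕1⊕0⊕0 = 1
s16 (pos 16,17,18,19,20,21,22,23,24,25,26,27,28,29,30,31): 0⊕0⊕0⊕0⊕0⊕0⊕0⊕0⊕0⊕1⊕0⊕1⊕0⊕1⊕0⊕0 = 1
Syndrome s16…s1 = 11110 → error at position 30.

11110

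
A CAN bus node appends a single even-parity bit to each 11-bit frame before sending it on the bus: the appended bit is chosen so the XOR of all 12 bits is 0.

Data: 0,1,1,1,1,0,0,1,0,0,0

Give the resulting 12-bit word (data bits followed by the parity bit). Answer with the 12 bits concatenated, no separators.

011110010001

XOR of the 11 data bits: 0⊕1⊕1⊕1⊕1⊕0⊕0⊕1⊕0⊕0⊕0 = 1
Parity bit = 1 (so all 12 bits XOR to 0).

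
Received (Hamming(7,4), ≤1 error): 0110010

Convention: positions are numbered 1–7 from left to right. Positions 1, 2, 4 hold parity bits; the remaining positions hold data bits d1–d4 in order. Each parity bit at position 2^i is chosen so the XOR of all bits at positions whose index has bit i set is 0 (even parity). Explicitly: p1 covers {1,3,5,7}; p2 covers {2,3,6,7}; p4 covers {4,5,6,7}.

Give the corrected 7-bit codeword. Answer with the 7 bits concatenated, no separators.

s1 (pos 1,3,5,7): 0⊕1⊕0⊕0 = 1
s2 (pos 2,3,6,7): 1⊕1⊕1⊕0 = 1
s4 (pos 4,5,6,7): 0⊕0⊕1⊕0 = 1
Syndrome s4…s1 = 111 → error at position 7.
Flip position 7: 0110010 → 0110011

0110011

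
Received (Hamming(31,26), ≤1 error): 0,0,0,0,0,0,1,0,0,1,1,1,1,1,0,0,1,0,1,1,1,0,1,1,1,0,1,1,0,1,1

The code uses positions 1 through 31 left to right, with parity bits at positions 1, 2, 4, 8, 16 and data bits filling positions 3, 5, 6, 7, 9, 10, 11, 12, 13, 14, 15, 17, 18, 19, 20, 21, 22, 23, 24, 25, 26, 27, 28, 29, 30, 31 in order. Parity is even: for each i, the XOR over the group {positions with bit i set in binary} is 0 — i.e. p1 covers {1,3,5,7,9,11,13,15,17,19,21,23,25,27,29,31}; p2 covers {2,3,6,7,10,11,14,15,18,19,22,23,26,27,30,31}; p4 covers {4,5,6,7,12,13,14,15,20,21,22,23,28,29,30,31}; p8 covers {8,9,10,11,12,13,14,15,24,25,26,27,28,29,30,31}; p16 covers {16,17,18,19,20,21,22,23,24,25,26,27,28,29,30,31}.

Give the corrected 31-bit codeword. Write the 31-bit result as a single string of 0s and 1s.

s1 (pos 1,3,5,7,9,11,13,15,17,19,21,23,25,27,29,31): 0⊕0⊕0⊕1⊕0⊕1⊕1⊕0⊕1⊕1⊕1⊕1⊕1⊕1⊕0⊕1 = 0
s2 (pos 2,3,6,7,10,11,14,15,18,19,22,23,26,27,30,31): 0⊕0⊕0⊕1⊕1⊕1⊕1⊕0⊕0⊕1⊕0⊕1⊕0⊕1⊕1⊕1 = 1
s4 (pos 4,5,6,7,12,13,14,15,20,21,22,23,28,29,30,31): 0⊕0⊕0⊕1⊕1⊕1⊕1⊕0⊕1⊕1⊕0⊕1⊕1⊕0⊕1⊕1 = 0
s8 (pos 8,9,10,11,12,13,14,15,24,25,26,27,28,29,30,31): 0⊕0⊕1⊕1⊕1⊕1⊕1⊕0⊕1⊕1⊕0⊕1⊕1⊕0⊕1⊕1 = 1
s16 (pos 16,17,18,19,20,21,22,23,24,25,26,27,28,29,30,31): 0⊕1⊕0⊕1⊕1⊕1⊕0⊕1⊕1⊕1⊕0⊕1⊕1⊕0⊕1⊕1 = 1
Syndrome s16…s1 = 11010 → error at position 26.
Flip position 26: 0000001001111100101110111011011 → 0000001001111100101110111111011

0000001001111100101110111111011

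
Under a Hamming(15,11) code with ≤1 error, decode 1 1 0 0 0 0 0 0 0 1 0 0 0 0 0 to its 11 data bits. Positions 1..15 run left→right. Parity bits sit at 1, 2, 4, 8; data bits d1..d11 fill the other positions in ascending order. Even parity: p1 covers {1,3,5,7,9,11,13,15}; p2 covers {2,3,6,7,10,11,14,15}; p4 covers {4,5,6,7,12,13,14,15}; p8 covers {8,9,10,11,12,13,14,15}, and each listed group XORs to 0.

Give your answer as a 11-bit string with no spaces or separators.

s1 (pos 1,3,5,7,9,11,13,15): 1⊕0⊕0⊕0⊕0⊕0⊕0⊕0 = 1
s2 (pos 2,3,6,7,10,11,14,15): 1⊕0⊕0⊕0⊕1⊕0⊕0⊕0 = 0
s4 (pos 4,5,6,7,12,13,14,15): 0⊕0⊕0⊕0⊕0⊕0⊕0⊕0 = 0
s8 (pos 8,9,10,11,12,13,14,15): 0⊕0⊕1⊕0⊕0⊕0⊕0⊕0 = 1
Syndrome s8…s1 = 1001 → error at position 9.
Flip position 9: 110000000100000 → 110000001100000
Read data bits from positions 3,5,6,7,9,10,11,12,13,14,15: 00001100000

00001100000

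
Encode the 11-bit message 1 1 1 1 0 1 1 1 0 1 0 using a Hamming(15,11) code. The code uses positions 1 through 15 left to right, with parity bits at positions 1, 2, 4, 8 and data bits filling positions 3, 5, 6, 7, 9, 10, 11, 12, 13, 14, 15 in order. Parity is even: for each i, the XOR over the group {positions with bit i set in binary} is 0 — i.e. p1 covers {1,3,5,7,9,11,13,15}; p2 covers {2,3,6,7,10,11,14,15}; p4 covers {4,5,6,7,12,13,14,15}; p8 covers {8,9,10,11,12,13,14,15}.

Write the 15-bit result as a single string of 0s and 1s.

Place data at non-parity positions: p1 p2 1 p4 1 1 1 p8 0 1 1 1 0 1 0
p1 (pos 1,3,5,7,9,11,13,15): XOR of data positions = 1⊕1⊕1⊕0⊕1⊕0⊕0 = 0
p2 (pos 2,3,6,7,10,11,14,15): XOR of data positions = 1⊕1⊕1⊕1⊕1⊕1⊕0 = 0
p4 (pos 4,5,6,7,12,13,14,15): XOR of data positions = 1⊕1⊕1⊕1⊕0⊕1⊕0 = 1
p8 (pos 8,9,10,11,12,13,14,15): XOR of data positions = 0⊕1⊕1⊕1⊕0⊕1⊕0 = 0
Codeword: 001111100111010

001111100111010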